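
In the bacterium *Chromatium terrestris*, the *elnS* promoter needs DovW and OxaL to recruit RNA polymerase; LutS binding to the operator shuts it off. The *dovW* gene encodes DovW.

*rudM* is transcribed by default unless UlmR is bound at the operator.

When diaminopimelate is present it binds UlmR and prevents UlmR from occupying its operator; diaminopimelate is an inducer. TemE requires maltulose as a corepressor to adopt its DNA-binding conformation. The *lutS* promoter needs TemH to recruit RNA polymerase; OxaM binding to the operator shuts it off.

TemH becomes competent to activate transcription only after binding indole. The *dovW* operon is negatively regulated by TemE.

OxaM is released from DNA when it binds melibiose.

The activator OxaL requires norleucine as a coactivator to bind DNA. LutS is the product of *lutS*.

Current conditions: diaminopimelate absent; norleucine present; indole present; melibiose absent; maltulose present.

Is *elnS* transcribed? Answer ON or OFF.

OFF

Maltulose is present, so TemE is active.
With repressor TemE bound, *dovW* is not transcribed.
So DovW is not produced.
Norleucine is present, so OxaL is active.
Melibiose is absent, so OxaM is active.
Indole is present, so TemH is active.
With repressor OxaM bound, *lutS* is not transcribed.
So LutS is not produced.
Required activator DovW is absent, so *elnS* is not transcribed.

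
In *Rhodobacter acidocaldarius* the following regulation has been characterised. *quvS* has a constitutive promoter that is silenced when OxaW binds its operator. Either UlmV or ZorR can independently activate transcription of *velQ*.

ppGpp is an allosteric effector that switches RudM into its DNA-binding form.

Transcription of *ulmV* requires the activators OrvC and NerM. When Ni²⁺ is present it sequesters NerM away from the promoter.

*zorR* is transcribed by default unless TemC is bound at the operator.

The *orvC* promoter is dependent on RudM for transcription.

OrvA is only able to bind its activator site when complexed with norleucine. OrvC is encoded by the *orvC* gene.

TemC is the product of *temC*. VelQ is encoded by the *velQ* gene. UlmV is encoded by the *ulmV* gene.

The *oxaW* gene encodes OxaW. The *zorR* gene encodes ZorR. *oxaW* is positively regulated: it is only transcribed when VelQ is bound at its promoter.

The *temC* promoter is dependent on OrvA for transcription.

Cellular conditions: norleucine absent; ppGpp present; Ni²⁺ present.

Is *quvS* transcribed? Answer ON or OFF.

ppGpp is present, so RudM is active.
No repressor is bound and RudM is active, so *orvC* is transcribed.
So OrvC is produced and active.
Ni²⁺ is present, so NerM is inactive.
Required activator NerM is absent, so *ulmV* is not transcribed.
So UlmV is not produced.
Norleucine is absent, so OrvA is inactive.
Required activator OrvA is absent, so *temC* is not transcribed.
So TemC is not produced.
With no repressor bound, *zorR* is transcribed.
So ZorR is produced and active.
Activator ZorR is present, so *velQ* is transcribed.
So VelQ is produced and active.
No repressor is bound and VelQ is active, so *oxaW* is transcribed.
So OxaW is produced and active.
With repressor OxaW bound, *quvS* is not transcribed.

OFF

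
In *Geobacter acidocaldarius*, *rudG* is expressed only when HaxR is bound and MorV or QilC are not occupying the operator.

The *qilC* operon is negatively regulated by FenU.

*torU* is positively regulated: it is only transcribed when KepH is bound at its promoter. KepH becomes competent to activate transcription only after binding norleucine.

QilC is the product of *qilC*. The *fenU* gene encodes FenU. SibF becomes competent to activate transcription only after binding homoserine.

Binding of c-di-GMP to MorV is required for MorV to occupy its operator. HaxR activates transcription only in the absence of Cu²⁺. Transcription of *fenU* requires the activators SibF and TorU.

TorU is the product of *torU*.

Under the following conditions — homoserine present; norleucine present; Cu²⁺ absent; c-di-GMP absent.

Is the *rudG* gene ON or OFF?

ON

c-di-GMP is absent, so MorV is inactive.
Cu²⁺ is absent, so HaxR is active.
Homoserine is present, so SibF is active.
Norleucine is present, so KepH is active.
No repressor is bound and KepH is active, so *torU* is transcribed.
So TorU is produced and active.
No repressor is bound and SibF and TorU are active, so *fenU* is transcribed.
So FenU is produced and active.
With repressor FenU bound, *qilC* is not transcribed.
So QilC is not produced.
No repressor is bound and HaxR is active, so *rudG* is transcribed.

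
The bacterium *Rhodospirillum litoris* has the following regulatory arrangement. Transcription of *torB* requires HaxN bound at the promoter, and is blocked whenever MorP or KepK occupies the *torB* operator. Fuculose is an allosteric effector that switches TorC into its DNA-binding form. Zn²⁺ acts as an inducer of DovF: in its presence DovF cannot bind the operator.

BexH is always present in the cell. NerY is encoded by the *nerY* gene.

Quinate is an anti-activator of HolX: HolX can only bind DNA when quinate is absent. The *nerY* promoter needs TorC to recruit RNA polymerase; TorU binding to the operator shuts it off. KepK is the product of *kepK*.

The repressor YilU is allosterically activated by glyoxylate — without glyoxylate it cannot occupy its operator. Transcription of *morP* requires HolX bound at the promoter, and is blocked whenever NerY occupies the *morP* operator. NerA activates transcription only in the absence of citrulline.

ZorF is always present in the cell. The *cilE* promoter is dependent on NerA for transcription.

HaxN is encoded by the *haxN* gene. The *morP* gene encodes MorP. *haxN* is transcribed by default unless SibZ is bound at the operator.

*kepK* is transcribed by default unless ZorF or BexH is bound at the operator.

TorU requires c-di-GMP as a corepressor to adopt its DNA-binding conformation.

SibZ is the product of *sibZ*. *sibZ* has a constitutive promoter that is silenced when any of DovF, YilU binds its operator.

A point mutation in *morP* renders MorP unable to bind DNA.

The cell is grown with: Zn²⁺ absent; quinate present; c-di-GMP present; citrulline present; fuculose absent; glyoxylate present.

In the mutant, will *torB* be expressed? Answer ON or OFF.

Zn²⁺ is absent, so DovF is active.
Glyoxylate is present, so YilU is active.
With repressor DovF bound, *sibZ* is not transcribed.
So SibZ is not produced.
With no repressor bound, *haxN* is transcribed.
So HaxN is produced and active.
MorP is non-functional in this strain, so it has no effect.
ZorF is produced constitutively and is active.
BexH is produced constitutively and is active.
With repressor ZorF bound, *kepK* is not transcribed.
So KepK is not produced.
No repressor is bound and HaxN is active, so *torB* is transcribed.

ON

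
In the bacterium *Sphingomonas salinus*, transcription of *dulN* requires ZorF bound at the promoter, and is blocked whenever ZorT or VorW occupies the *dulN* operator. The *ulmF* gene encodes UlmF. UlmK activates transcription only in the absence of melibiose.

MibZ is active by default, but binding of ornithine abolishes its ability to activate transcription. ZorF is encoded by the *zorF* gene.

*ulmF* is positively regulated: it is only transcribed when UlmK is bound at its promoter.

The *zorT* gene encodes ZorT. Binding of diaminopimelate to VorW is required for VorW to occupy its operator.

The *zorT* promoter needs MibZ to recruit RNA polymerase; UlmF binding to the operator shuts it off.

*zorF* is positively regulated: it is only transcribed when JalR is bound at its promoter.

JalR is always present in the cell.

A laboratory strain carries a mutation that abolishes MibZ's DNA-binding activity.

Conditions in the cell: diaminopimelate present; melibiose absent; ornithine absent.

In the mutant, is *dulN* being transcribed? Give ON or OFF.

MibZ is non-functional in this strain, so it has no effect.
Melibiose is absent, so UlmK is active.
No repressor is bound and UlmK is active, so *ulmF* is transcribed.
So UlmF is produced and active.
With repressor UlmF bound, *zorT* is not transcribed.
So ZorT is not produced.
JalR is produced constitutively and is active.
No repressor is bound and JalR is active, so *zorF* is transcribed.
So ZorF is produced and active.
Diaminopimelate is present, so VorW is active.
With repressor VorW bound, *dulN* is not transcribed.

OFF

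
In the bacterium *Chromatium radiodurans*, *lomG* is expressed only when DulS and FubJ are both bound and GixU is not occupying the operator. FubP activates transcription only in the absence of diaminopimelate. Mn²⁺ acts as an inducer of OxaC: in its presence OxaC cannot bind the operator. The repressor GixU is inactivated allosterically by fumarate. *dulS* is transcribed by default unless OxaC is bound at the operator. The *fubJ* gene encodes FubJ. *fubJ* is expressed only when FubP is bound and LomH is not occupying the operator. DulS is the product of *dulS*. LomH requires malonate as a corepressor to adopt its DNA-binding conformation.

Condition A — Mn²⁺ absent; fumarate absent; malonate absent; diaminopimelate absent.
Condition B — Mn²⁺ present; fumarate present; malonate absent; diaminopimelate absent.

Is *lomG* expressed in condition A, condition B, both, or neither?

B only

Condition A:
Mn²⁺ is absent, so OxaC is active.
With repressor OxaC bound, *dulS* is not transcribed.
So DulS is not produced.
Fumarate is absent, so GixU is active.
Malonate is absent, so LomH is inactive.
Diaminopimelate is absent, so FubP is active.
No repressor is bound and FubP is active, so *fubJ* is transcribed.
So FubJ is produced and active.
With repressor GixU bound, *lomG* is not transcribed.
→ *lomG* is OFF in A.
Condition B:
Mn²⁺ is present, so OxaC is inactive.
With no repressor bound, *dulS* is transcribed.
So DulS is produced and active.
Fumarate is present, so GixU is inactive.
Malonate is absent, so LomH is inactive.
Diaminopimelate is absent, so FubP is active.
No repressor is bound and FubP is active, so *fubJ* is transcribed.
So FubJ is produced and active.
No repressor is bound and DulS and FubJ are active, so *lomG* is transcribed.
→ *lomG* is ON in B.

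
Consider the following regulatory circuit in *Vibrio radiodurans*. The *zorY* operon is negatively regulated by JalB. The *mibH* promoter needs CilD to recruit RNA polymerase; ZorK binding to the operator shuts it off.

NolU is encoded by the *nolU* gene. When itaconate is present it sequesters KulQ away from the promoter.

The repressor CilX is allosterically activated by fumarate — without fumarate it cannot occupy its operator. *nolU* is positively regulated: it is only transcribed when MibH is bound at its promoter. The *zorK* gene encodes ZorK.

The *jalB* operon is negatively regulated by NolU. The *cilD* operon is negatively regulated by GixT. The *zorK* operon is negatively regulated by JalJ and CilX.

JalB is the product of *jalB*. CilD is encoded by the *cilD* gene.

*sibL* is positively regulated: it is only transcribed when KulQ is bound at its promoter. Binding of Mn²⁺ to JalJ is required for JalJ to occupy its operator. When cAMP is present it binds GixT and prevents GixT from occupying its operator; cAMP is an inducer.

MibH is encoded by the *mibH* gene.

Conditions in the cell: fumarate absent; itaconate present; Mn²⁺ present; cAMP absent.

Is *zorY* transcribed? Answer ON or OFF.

cAMP is absent, so GixT is active.
With repressor GixT bound, *cilD* is not transcribed.
So CilD is not produced.
Mn²⁺ is present, so JalJ is active.
Fumarate is absent, so CilX is inactive.
With repressor JalJ bound, *zorK* is not transcribed.
So ZorK is not produced.
Required activator CilD is absent, so *mibH* is not transcribed.
So MibH is not produced.
Required activator MibH is absent, so *nolU* is not transcribed.
So NolU is not produced.
With no repressor bound, *jalB* is transcribed.
So JalB is produced and active.
With repressor JalB bound, *zorY* is not transcribed.

OFF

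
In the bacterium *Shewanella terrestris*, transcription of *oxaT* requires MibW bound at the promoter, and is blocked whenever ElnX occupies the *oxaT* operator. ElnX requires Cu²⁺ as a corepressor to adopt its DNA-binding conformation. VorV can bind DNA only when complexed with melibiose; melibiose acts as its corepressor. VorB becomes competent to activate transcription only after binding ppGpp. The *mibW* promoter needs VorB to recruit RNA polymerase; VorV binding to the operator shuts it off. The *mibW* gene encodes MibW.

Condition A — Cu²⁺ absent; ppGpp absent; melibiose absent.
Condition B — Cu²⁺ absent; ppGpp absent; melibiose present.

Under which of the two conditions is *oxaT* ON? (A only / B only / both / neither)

Condition A:
Cu²⁺ is absent, so ElnX is inactive.
ppGpp is absent, so VorB is inactive.
Melibiose is absent, so VorV is inactive.
Required activator VorB is absent, so *mibW* is not transcribed.
So MibW is not produced.
Required activator MibW is absent, so *oxaT* is not transcribed.
→ *oxaT* is OFF in A.
Condition B:
Cu²⁺ is absent, so ElnX is inactive.
ppGpp is absent, so VorB is inactive.
Melibiose is present, so VorV is active.
With repressor VorV bound, *mibW* is not transcribed.
So MibW is not produced.
Required activator MibW is absent, so *oxaT* is not transcribed.
→ *oxaT* is OFF in B.

neither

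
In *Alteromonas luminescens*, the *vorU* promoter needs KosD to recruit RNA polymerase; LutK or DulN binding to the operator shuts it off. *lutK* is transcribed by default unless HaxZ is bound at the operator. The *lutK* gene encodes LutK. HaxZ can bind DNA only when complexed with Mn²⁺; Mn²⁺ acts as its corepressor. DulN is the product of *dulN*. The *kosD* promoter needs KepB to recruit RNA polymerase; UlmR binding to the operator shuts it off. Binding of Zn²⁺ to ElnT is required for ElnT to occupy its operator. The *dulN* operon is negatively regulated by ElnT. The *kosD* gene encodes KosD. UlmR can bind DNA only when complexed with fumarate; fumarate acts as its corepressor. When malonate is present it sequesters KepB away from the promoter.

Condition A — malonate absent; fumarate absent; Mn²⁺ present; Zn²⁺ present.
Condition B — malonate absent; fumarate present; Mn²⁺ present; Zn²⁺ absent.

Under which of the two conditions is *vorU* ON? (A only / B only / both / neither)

Condition A:
Malonate is absent, so KepB is active.
Fumarate is absent, so UlmR is inactive.
No repressor is bound and KepB is active, so *kosD* is transcribed.
So KosD is produced and active.
Mn²⁺ is present, so HaxZ is active.
With repressor HaxZ bound, *lutK* is not transcribed.
So LutK is not produced.
Zn²⁺ is present, so ElnT is active.
With repressor ElnT bound, *dulN* is not transcribed.
So DulN is not produced.
No repressor is bound and KosD is active, so *vorU* is transcribed.
→ *vorU* is ON in A.
Condition B:
Malonate is absent, so KepB is active.
Fumarate is present, so UlmR is active.
With repressor UlmR bound, *kosD* is not transcribed.
So KosD is not produced.
Mn²⁺ is present, so HaxZ is active.
With repressor HaxZ bound, *lutK* is not transcribed.
So LutK is not produced.
Zn²⁺ is absent, so ElnT is inactive.
With no repressor bound, *dulN* is transcribed.
So DulN is produced and active.
With repressor DulN bound, *vorU* is not transcribed.
→ *vorU* is OFF in B.

A only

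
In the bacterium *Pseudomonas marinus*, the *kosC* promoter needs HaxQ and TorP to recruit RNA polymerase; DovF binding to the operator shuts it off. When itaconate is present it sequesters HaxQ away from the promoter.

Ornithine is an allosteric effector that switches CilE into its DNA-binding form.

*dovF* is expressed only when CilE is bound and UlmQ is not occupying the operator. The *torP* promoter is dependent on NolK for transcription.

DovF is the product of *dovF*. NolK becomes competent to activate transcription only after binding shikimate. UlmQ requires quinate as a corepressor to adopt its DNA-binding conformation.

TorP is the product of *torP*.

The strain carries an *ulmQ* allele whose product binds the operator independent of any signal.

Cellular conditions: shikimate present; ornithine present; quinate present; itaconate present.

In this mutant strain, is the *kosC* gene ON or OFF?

Itaconate is present, so HaxQ is inactive.
Shikimate is present, so NolK is active.
No repressor is bound and NolK is active, so *torP* is transcribed.
So TorP is produced and active.
UlmQ is constitutively active in this strain.
Ornithine is present, so CilE is active.
With repressor UlmQ bound, *dovF* is not transcribed.
So DovF is not produced.
Required activator HaxQ is absent, so *kosC* is not transcribed.

OFF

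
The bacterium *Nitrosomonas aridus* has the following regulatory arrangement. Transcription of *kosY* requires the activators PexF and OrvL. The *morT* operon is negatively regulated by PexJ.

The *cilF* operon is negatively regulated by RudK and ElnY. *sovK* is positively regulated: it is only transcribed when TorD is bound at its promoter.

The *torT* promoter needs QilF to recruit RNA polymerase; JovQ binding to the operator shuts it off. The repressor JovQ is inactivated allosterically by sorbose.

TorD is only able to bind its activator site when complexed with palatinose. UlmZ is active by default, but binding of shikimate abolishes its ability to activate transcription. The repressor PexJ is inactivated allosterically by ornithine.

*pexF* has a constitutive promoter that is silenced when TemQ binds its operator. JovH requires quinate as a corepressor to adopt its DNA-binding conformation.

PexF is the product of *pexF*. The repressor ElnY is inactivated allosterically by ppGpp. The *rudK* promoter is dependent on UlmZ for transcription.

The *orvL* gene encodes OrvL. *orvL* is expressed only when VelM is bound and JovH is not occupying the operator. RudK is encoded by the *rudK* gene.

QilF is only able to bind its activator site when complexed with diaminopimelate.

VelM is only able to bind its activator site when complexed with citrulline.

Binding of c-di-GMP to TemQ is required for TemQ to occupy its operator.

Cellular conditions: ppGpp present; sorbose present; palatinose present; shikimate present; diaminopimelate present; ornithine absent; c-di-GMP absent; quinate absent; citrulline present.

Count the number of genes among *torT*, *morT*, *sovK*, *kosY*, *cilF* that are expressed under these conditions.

Sorbose is present, so JovQ is inactive.
Diaminopimelate is present, so QilF is active.
No repressor is bound and QilF is active, so *torT* is transcribed.
→ *torT* is ON.
Ornithine is absent, so PexJ is active.
With repressor PexJ bound, *morT* is not transcribed.
→ *morT* is OFF.
Palatinose is present, so TorD is active.
No repressor is bound and TorD is active, so *sovK* is transcribed.
→ *sovK* is ON.
c-di-GMP is absent, so TemQ is inactive.
With no repressor bound, *pexF* is transcribed.
So PexF is produced and active.
Quinate is absent, so JovH is inactive.
Citrulline is present, so VelM is active.
No repressor is bound and VelM is active, so *orvL* is transcribed.
So OrvL is produced and active.
No repressor is bound and PexF and OrvL are active, so *kosY* is transcribed.
→ *kosY* is ON.
Shikimate is present, so UlmZ is inactive.
Required activator UlmZ is absent, so *rudK* is not transcribed.
So RudK is not produced.
ppGpp is present, so ElnY is inactive.
With no repressor bound, *cilF* is transcribed.
→ *cilF* is ON.
4 of the 5 genes are transcribed.

4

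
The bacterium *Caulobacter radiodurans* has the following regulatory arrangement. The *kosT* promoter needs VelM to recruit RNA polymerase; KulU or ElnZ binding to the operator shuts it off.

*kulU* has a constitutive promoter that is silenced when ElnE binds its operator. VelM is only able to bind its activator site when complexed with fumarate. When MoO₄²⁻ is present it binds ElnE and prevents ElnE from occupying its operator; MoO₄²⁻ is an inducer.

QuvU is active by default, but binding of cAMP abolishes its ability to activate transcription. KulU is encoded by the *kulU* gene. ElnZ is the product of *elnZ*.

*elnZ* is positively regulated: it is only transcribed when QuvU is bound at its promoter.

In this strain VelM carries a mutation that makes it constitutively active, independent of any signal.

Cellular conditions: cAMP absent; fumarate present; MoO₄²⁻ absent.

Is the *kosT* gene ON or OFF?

VelM is constitutively active in this strain.
MoO₄²⁻ is absent, so ElnE is active.
With repressor ElnE bound, *kulU* is not transcribed.
So KulU is not produced.
cAMP is absent, so QuvU is active.
No repressor is bound and QuvU is active, so *elnZ* is transcribed.
So ElnZ is produced and active.
With repressor ElnZ bound, *kosT* is not transcribed.

OFF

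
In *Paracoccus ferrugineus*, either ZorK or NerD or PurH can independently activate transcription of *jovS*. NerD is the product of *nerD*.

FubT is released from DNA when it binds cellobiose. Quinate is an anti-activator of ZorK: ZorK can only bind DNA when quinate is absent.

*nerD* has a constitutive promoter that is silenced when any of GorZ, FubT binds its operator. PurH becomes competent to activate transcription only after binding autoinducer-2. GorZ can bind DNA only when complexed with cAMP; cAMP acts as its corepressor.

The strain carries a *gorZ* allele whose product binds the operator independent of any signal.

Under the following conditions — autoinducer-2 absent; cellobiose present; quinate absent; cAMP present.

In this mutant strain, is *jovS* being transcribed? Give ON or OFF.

ON

Quinate is absent, so ZorK is active.
GorZ is constitutively active in this strain.
Cellobiose is present, so FubT is inactive.
With repressor GorZ bound, *nerD* is not transcribed.
So NerD is not produced.
Autoinducer-2 is absent, so PurH is inactive.
Activator ZorK is present, so *jovS* is transcribed.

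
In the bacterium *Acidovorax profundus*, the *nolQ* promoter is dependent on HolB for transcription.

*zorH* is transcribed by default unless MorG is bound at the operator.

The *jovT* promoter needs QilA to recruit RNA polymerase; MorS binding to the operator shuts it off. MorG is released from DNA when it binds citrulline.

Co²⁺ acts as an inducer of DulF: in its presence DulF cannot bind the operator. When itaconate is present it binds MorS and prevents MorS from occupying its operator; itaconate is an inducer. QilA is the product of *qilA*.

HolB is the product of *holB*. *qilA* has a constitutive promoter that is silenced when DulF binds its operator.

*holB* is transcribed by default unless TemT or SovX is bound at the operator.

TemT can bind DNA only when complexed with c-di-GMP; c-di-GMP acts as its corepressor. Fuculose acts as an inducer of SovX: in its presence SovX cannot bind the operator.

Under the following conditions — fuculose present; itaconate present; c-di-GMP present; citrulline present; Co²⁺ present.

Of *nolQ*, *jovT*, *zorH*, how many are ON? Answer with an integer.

c-di-GMP is present, so TemT is active.
Fuculose is present, so SovX is inactive.
With repressor TemT bound, *holB* is not transcribed.
So HolB is not produced.
Required activator HolB is absent, so *nolQ* is not transcribed.
→ *nolQ* is OFF.
Co²⁺ is present, so DulF is inactive.
With no repressor bound, *qilA* is transcribed.
So QilA is produced and active.
Itaconate is present, so MorS is inactive.
No repressor is bound and QilA is active, so *jovT* is transcribed.
→ *jovT* is ON.
Citrulline is present, so MorG is inactive.
With no repressor bound, *zorH* is transcribed.
→ *zorH* is ON.
2 of the 3 genes are transcribed.

2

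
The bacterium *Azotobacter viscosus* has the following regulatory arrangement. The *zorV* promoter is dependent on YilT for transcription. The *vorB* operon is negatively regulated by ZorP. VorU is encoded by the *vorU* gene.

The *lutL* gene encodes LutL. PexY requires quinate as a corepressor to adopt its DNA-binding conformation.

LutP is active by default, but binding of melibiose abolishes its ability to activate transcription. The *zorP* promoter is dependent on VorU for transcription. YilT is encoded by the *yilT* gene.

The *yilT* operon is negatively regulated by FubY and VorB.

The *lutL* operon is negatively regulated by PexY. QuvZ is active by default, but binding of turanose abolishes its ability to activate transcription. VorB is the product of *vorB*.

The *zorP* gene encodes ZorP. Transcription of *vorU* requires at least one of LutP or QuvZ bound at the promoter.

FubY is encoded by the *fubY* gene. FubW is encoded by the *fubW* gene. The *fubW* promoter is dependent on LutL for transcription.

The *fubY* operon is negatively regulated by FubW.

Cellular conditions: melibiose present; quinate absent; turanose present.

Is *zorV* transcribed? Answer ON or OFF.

OFF

Quinate is absent, so PexY is inactive.
With no repressor bound, *lutL* is transcribed.
So LutL is produced and active.
No repressor is bound and LutL is active, so *fubW* is transcribed.
So FubW is produced and active.
With repressor FubW bound, *fubY* is not transcribed.
So FubY is not produced.
Melibiose is present, so LutP is inactive.
Turanose is present, so QuvZ is inactive.
No activator is available at the *vorU* promoter, so *vorU* is not transcribed.
So VorU is not produced.
Required activator VorU is absent, so *zorP* is not transcribed.
So ZorP is not produced.
With no repressor bound, *vorB* is transcribed.
So VorB is produced and active.
With repressor VorB bound, *yilT* is not transcribed.
So YilT is not produced.
Required activator YilT is absent, so *zorV* is not transcribed.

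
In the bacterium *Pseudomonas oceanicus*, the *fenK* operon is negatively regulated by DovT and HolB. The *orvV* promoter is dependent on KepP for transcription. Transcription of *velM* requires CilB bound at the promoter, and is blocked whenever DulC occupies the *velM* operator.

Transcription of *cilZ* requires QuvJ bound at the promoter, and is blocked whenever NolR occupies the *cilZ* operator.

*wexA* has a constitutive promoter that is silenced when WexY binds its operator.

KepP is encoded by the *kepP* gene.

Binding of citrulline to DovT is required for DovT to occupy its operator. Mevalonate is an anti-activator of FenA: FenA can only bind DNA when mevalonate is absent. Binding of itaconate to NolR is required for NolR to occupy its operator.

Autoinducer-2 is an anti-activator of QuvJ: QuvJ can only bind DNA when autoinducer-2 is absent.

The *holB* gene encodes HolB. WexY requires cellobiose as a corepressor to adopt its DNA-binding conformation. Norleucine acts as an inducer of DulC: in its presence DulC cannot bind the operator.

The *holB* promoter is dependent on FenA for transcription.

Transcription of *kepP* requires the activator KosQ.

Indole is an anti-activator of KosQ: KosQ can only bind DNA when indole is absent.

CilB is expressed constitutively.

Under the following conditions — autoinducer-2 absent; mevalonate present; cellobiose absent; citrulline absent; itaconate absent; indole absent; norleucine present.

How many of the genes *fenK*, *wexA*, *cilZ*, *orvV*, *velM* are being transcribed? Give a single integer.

5

Citrulline is absent, so DovT is inactive.
Mevalonate is present, so FenA is inactive.
Required activator FenA is absent, so *holB* is not transcribed.
So HolB is not produced.
With no repressor bound, *fenK* is transcribed.
→ *fenK* is ON.
Cellobiose is absent, so WexY is inactive.
With no repressor bound, *wexA* is transcribed.
→ *wexA* is ON.
Autoinducer-2 is absent, so QuvJ is active.
Itaconate is absent, so NolR is inactive.
No repressor is bound and QuvJ is active, so *cilZ* is transcribed.
→ *cilZ* is ON.
Indole is absent, so KosQ is active.
No repressor is bound and KosQ is active, so *kepP* is transcribed.
So KepP is produced and active.
No repressor is bound and KepP is active, so *orvV* is transcribed.
→ *orvV* is ON.
Norleucine is present, so DulC is inactive.
CilB is produced constitutively and is active.
No repressor is bound and CilB is active, so *velM* is transcribed.
→ *velM* is ON.
5 of the 5 genes are transcribed.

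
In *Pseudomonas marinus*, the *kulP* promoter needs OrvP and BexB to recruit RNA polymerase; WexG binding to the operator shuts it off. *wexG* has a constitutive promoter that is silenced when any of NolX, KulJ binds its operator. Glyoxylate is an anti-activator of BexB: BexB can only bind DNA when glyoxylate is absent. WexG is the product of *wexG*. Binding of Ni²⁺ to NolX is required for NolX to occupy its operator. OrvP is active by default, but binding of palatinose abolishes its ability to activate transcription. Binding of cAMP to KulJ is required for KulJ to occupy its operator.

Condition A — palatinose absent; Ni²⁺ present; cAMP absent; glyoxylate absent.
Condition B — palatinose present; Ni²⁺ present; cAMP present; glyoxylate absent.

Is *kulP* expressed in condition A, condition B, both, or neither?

Condition A:
Palatinose is absent, so OrvP is active.
Ni²⁺ is present, so NolX is active.
cAMP is absent, so KulJ is inactive.
With repressor NolX bound, *wexG* is not transcribed.
So WexG is not produced.
Glyoxylate is absent, so BexB is active.
No repressor is bound and OrvP and BexB are active, so *kulP* is transcribed.
→ *kulP* is ON in A.
Condition B:
Palatinose is present, so OrvP is inactive.
Ni²⁺ is present, so NolX is active.
cAMP is present, so KulJ is active.
With repressor NolX bound, *wexG* is not transcribed.
So WexG is not produced.
Glyoxylate is absent, so BexB is active.
Required activator OrvP is absent, so *kulP* is not transcribed.
→ *kulP* is OFF in B.

A only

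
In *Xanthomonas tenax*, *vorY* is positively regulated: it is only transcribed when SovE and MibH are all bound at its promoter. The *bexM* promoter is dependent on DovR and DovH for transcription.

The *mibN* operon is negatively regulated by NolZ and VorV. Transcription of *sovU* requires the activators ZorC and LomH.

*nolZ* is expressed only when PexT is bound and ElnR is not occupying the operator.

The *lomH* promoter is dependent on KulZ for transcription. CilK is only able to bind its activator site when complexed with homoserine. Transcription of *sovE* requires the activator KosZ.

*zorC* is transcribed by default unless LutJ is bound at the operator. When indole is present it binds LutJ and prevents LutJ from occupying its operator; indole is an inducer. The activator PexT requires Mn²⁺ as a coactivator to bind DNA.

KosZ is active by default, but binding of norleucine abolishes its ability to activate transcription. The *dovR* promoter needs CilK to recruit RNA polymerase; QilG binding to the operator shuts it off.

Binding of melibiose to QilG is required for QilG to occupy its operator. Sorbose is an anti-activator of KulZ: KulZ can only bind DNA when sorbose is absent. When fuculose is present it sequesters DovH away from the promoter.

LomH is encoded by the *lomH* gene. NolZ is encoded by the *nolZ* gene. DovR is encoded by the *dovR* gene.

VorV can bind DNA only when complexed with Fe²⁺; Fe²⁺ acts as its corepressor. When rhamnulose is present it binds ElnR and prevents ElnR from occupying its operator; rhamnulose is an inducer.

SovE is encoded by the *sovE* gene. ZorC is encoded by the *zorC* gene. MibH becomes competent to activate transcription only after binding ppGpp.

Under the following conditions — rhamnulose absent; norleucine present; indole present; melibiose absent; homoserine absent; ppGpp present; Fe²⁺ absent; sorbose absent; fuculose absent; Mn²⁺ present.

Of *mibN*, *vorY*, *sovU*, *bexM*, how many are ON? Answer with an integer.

2

Rhamnulose is absent, so ElnR is active.
Mn²⁺ is present, so PexT is active.
With repressor ElnR bound, *nolZ* is not transcribed.
So NolZ is not produced.
Fe²⁺ is absent, so VorV is inactive.
With no repressor bound, *mibN* is transcribed.
→ *mibN* is ON.
Norleucine is present, so KosZ is inactive.
Required activator KosZ is absent, so *sovE* is not transcribed.
So SovE is not produced.
ppGpp is present, so MibH is active.
Required activator SovE is absent, so *vorY* is not transcribed.
→ *vorY* is OFF.
Indole is present, so LutJ is inactive.
With no repressor bound, *zorC* is transcribed.
So ZorC is produced and active.
Sorbose is absent, so KulZ is active.
No repressor is bound and KulZ is active, so *lomH* is transcribed.
So LomH is produced and active.
No repressor is bound and ZorC and LomH are active, so *sovU* is transcribed.
→ *sovU* is ON.
Melibiose is absent, so QilG is inactive.
Homoserine is absent, so CilK is inactive.
Required activator CilK is absent, so *dovR* is not transcribed.
So DovR is not produced.
Fuculose is absent, so DovH is active.
Required activator DovR is absent, so *bexM* is not transcribed.
→ *bexM* is OFF.
2 of the 4 genes are transcribed.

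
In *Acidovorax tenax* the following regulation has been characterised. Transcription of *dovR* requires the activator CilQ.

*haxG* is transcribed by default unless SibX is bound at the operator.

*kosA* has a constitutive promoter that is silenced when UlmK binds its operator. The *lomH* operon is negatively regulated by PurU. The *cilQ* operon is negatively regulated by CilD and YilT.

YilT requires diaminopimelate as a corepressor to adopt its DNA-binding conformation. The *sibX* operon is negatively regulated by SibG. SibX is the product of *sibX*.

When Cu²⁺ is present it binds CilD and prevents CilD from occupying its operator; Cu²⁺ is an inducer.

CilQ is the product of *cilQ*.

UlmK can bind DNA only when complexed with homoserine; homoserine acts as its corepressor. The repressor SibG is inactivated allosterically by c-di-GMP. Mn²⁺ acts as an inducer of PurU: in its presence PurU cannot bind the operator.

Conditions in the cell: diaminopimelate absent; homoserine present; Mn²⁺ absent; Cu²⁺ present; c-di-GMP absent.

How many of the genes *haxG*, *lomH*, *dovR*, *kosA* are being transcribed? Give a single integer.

2

c-di-GMP is absent, so SibG is active.
With repressor SibG bound, *sibX* is not transcribed.
So SibX is not produced.
With no repressor bound, *haxG* is transcribed.
→ *haxG* is ON.
Mn²⁺ is absent, so PurU is active.
With repressor PurU bound, *lomH* is not transcribed.
→ *lomH* is OFF.
Cu²⁺ is present, so CilD is inactive.
Diaminopimelate is absent, so YilT is inactive.
With no repressor bound, *cilQ* is transcribed.
So CilQ is produced and active.
No repressor is bound and CilQ is active, so *dovR* is transcribed.
→ *dovR* is ON.
Homoserine is present, so UlmK is active.
With repressor UlmK bound, *kosA* is not transcribed.
→ *kosA* is OFF.
2 of the 4 genes are transcribed.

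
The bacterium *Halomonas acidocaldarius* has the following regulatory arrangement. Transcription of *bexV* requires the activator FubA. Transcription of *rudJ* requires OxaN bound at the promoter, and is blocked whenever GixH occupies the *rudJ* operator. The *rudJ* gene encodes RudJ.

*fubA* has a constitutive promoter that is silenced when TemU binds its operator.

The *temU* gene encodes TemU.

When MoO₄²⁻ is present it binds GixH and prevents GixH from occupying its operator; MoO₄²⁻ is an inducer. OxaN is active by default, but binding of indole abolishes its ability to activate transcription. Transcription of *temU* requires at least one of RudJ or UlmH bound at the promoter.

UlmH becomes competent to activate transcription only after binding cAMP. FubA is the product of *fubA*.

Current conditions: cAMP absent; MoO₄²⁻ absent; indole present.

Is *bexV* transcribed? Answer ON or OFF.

ON

Indole is present, so OxaN is inactive.
MoO₄²⁻ is absent, so GixH is active.
With repressor GixH bound, *rudJ* is not transcribed.
So RudJ is not produced.
cAMP is absent, so UlmH is inactive.
No activator is available at the *temU* promoter, so *temU* is not transcribed.
So TemU is not produced.
With no repressor bound, *fubA* is transcribed.
So FubA is produced and active.
No repressor is bound and FubA is active, so *bexV* is transcribed.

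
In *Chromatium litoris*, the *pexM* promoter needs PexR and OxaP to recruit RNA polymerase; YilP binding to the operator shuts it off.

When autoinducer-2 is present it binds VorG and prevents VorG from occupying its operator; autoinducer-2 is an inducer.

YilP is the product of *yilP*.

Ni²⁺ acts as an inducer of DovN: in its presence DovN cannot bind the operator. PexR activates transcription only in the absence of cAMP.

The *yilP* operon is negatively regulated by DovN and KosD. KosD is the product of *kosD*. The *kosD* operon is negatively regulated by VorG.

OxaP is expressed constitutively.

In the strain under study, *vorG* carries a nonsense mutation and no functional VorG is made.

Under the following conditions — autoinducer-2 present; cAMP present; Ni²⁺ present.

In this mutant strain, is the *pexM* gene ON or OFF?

OFF

cAMP is present, so PexR is inactive.
OxaP is produced constitutively and is active.
Ni²⁺ is present, so DovN is inactive.
VorG is non-functional in this strain, so it has no effect.
With no repressor bound, *kosD* is transcribed.
So KosD is produced and active.
With repressor KosD bound, *yilP* is not transcribed.
So YilP is not produced.
Required activator PexR is absent, so *pexM* is not transcribed.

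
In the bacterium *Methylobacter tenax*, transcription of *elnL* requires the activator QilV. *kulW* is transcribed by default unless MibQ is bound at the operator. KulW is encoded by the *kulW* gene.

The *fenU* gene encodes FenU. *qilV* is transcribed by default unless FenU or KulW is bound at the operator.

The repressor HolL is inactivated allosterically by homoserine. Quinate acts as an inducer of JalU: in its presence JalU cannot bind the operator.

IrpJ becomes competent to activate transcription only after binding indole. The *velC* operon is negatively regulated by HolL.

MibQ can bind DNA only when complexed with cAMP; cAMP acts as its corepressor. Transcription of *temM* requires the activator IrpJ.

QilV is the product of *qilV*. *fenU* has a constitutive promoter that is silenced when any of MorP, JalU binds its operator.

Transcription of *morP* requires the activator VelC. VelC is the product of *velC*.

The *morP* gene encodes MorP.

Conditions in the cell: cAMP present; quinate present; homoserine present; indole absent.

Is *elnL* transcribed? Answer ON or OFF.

ON

Homoserine is present, so HolL is inactive.
With no repressor bound, *velC* is transcribed.
So VelC is produced and active.
No repressor is bound and VelC is active, so *morP* is transcribed.
So MorP is produced and active.
Quinate is present, so JalU is inactive.
With repressor MorP bound, *fenU* is not transcribed.
So FenU is not produced.
cAMP is present, so MibQ is active.
With repressor MibQ bound, *kulW* is not transcribed.
So KulW is not produced.
With no repressor bound, *qilV* is transcribed.
So QilV is produced and active.
No repressor is bound and QilV is active, so *elnL* is transcribed.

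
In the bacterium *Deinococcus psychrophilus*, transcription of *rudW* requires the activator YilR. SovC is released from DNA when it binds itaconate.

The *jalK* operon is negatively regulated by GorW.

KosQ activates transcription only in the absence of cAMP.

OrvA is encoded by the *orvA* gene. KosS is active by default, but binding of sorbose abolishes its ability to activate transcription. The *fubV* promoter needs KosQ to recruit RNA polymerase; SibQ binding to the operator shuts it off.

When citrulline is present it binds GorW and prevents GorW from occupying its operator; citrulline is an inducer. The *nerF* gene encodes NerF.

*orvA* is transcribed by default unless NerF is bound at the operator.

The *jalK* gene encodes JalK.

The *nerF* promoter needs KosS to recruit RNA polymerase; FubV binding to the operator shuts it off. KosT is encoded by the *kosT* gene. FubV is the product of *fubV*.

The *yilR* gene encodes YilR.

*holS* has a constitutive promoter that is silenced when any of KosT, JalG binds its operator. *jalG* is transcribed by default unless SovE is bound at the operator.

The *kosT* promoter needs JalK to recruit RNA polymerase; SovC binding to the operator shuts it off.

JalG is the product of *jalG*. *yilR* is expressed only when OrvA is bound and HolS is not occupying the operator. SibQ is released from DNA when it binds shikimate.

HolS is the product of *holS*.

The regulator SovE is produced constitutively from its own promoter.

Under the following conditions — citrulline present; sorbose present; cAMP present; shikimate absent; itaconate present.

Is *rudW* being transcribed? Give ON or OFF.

ON

Citrulline is present, so GorW is inactive.
With no repressor bound, *jalK* is transcribed.
So JalK is produced and active.
Itaconate is present, so SovC is inactive.
No repressor is bound and JalK is active, so *kosT* is transcribed.
So KosT is produced and active.
SovE is produced constitutively and is active.
With repressor SovE bound, *jalG* is not transcribed.
So JalG is not produced.
With repressor KosT bound, *holS* is not transcribed.
So HolS is not produced.
Shikimate is absent, so SibQ is active.
cAMP is present, so KosQ is inactive.
With repressor SibQ bound, *fubV* is not transcribed.
So FubV is not produced.
Sorbose is present, so KosS is inactive.
Required activator KosS is absent, so *nerF* is not transcribed.
So NerF is not produced.
With no repressor bound, *orvA* is transcribed.
So OrvA is produced and active.
No repressor is bound and OrvA is active, so *yilR* is transcribed.
So YilR is produced and active.
No repressor is bound and YilR is active, so *rudW* is transcribed.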